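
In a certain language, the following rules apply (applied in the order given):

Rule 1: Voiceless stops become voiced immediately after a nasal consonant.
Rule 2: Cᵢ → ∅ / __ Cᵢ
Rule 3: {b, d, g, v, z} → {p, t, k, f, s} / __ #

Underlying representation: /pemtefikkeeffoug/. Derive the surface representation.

pemdefikeefouk

Rule 1 (post-nasal voicing): /t/ is a voiceless stop immediately after the nasal /m/, so it voices to [d]. /pemtefikkeeffoug/ → pemdefikkeeffoug.
Rule 2 (degemination): /kk/ is a geminate; the first /k/ deletes. /ff/ is a geminate; the first /f/ deletes. /pemdefikkeeffoug/ → pemdefikeefoug.
Rule 3 (final devoicing): /g/ is a voiced obstruent in word-final position, so it devoices to [k]. /pemdefikeefoug/ → pemdefikeefouk.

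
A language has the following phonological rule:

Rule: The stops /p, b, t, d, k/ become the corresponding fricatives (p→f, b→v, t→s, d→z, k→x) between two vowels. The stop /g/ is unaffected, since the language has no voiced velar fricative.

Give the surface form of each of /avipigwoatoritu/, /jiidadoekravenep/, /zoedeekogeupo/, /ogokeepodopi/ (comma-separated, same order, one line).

/avipigwoatoritu/: /p/ is a stop between vowels /i/ and /i/, so it spirantizes to the fricative [f]. /t/ is a stop between vowels /a/ and /o/, so it spirantizes to the fricative [s]. /t/ is a stop between vowels /i/ and /u/, so it spirantizes to the fricative [s]. → [avifigwoasorisu].
/jiidadoekravenep/: /d/ is a stop between vowels /i/ and /a/, so it spirantizes to the fricative [z]. /d/ is a stop between vowels /a/ and /o/, so it spirantizes to the fricative [z]. → [jiizazoekravenep].
/zoedeekogeupo/: /d/ is a stop between vowels /e/ and /e/, so it spirantizes to the fricative [z]. /k/ is a stop between vowels /e/ and /o/, so it spirantizes to the fricative [x]. /p/ is a stop between vowels /u/ and /o/, so it spirantizes to the fricative [f]. → [zoezeexogeufo].
/ogokeepodopi/: /k/ is a stop between vowels /o/ and /e/, so it spirantizes to the fricative [x]. /p/ is a stop between vowels /e/ and /o/, so it spirantizes to the fricative [f]. /d/ is a stop between vowels /o/ and /o/, so it spirantizes to the fricative [z]. /p/ is a stop between vowels /o/ and /i/, so it spirantizes to the fricative [f]. → [ogoxeefozofi].

avifigwoasorisu, jiizazoekravenep, zoezeexogeufo, ogoxeefozofi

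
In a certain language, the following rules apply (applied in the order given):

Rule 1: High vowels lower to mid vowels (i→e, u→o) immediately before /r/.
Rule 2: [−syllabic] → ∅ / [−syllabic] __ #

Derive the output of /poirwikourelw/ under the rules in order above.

poerwikoorel

Rule 1 (pre-rhotic lowering): /i/ is a high vowel immediately before /r/, so it lowers to [e]. /u/ is a high vowel immediately before /r/, so it lowers to [o]. /poirwikourelw/ → poerwikoorelw.
Rule 2 (final cluster simplification): /w/ is the second consonant of a word-final cluster /lw/, so it deletes. /poerwikoorelw/ → poerwikoorel.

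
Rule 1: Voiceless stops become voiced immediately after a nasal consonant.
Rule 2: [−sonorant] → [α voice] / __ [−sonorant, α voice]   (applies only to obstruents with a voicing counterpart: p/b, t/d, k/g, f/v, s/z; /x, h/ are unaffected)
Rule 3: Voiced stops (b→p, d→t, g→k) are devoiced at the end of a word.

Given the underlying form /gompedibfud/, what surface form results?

gombedipfut

Rule 1 (post-nasal voicing): /p/ is a voiceless stop immediately after the nasal /m/, so it voices to [b]. /gompedibfud/ → gombedibfud.
Rule 2 (regressive voicing assimilation): /b/ precedes the voiceless obstruent /f/, so it devoices to [p] by assimilation. /gombedibfud/ → gombedipfud.
Rule 3 (final devoicing): /d/ is a voiced stop in word-final position, so it devoices to [t]. /gombedipfud/ → gombedipfut.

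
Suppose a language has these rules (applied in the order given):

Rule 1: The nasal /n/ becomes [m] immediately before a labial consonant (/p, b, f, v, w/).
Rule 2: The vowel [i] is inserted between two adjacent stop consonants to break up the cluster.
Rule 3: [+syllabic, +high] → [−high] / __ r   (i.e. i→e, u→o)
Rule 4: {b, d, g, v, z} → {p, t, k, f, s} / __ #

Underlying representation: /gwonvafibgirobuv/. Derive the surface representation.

gwomvafibigerobuf

Rule 1 (nasal place assimilation): /n/ precedes the labial consonant /v/, so it assimilates in place to [m]. /gwonvafibgirobuv/ → gwomvafibgirobuv.
Rule 2 (stop-cluster i-epenthesis): /b/ and /g/ form a stop–stop cluster, so [i] is inserted between them. /gwomvafibgirobuv/ → gwomvafibigirobuv.
Rule 3 (pre-rhotic lowering): /i/ is a high vowel immediately before /r/, so it lowers to [e]. /gwomvafibigirobuv/ → gwomvafibigerobuv.
Rule 4 (final devoicing): /v/ is a voiced obstruent in word-final position, so it devoices to [f]. /gwomvafibigerobuv/ → gwomvafibigerobuf.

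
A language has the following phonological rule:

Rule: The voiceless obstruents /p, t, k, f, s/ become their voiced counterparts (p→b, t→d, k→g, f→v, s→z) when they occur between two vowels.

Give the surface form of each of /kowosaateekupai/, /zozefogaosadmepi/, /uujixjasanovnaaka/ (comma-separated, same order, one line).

/kowosaateekupai/: /s/ is a voiceless obstruent between vowels /o/ and /a/, so it voices to [z]. /t/ is a voiceless obstruent between vowels /a/ and /e/, so it voices to [d]. /k/ is a voiceless obstruent between vowels /e/ and /u/, so it voices to [g]. /p/ is a voiceless obstruent between vowels /u/ and /a/, so it voices to [b]. → [kowozaadeegubai].
/zozefogaosadmepi/: /f/ is a voiceless obstruent between vowels /e/ and /o/, so it voices to [v]. /s/ is a voiceless obstruent between vowels /o/ and /a/, so it voices to [z]. /p/ is a voiceless obstruent between vowels /e/ and /i/, so it voices to [b]. → [zozevogaozadmebi].
/uujixjasanovnaaka/: /s/ is a voiceless obstruent between vowels /a/ and /a/, so it voices to [z]. /k/ is a voiceless obstruent between vowels /a/ and /a/, so it voices to [g]. → [uujixjazanovnaaga].

kowozaadeegubai, zozevogaozadmebi, uujixjazanovnaaga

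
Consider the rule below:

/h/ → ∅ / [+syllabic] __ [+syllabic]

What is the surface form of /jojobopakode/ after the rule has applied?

jojobopakode

No segment of /jojobopakode/ meets the structural description of the rule, so the form surfaces unchanged.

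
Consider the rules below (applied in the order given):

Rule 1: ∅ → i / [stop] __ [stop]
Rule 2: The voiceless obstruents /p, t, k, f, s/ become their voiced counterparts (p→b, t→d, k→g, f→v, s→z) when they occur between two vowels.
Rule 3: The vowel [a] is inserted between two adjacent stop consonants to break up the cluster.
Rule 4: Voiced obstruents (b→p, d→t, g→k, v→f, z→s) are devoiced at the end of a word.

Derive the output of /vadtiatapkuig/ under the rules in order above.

Rule 1 (stop-cluster i-epenthesis): /d/ and /t/ form a stop–stop cluster, so [i] is inserted between them. /p/ and /k/ form a stop–stop cluster, so [i] is inserted between them. /vadtiatapkuig/ → vaditiatapikuig.
Rule 2 (intervocalic voicing): /t/ is a voiceless obstruent between vowels /i/ and /i/, so it voices to [d]. /t/ is a voiceless obstruent between vowels /a/ and /a/, so it voices to [d]. /p/ is a voiceless obstruent between vowels /a/ and /i/, so it voices to [b]. /k/ is a voiceless obstruent between vowels /i/ and /u/, so it voices to [g]. /vaditiatapikuig/ → vadidiadabiguig.
Rule 3 (stop-cluster a-epenthesis): no segment meets the environment; /vadidiadabiguig/ is unchanged.
Rule 4 (final devoicing): /g/ is a voiced obstruent in word-final position, so it devoices to [k]. /vadidiadabiguig/ → vadidiadabiguik.

vadidiadabiguik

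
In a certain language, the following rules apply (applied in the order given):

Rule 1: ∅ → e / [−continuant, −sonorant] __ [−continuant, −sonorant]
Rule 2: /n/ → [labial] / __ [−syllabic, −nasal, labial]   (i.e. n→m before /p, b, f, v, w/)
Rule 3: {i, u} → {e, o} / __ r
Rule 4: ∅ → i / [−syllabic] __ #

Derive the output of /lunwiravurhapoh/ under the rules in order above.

lumweravorhapohi

Rule 1 (stop-cluster e-epenthesis): no segment meets the environment; /lunwiravurhapoh/ is unchanged.
Rule 2 (nasal place assimilation): /n/ precedes the labial consonant /w/, so it assimilates in place to [m]. /lunwiravurhapoh/ → lumwiravurhapoh.
Rule 3 (pre-rhotic lowering): /i/ is a high vowel immediately before /r/, so it lowers to [e]. /u/ is a high vowel immediately before /r/, so it lowers to [o]. /lumwiravurhapoh/ → lumweravorhapoh.
Rule 4 (final i-epenthesis): the form ends in the consonant /h/, so [i] is inserted word-finally. /lumweravorhapoh/ → lumweravorhapohi.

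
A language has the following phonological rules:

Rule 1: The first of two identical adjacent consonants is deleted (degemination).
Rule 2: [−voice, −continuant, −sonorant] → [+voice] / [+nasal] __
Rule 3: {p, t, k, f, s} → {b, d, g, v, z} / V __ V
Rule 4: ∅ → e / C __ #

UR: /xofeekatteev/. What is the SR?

Rule 1 (degemination): /tt/ is a geminate; the first /t/ deletes. /xofeekatteev/ → xofeekateev.
Rule 2 (post-nasal voicing): no segment meets the environment; /xofeekateev/ is unchanged.
Rule 3 (intervocalic voicing): /f/ is a voiceless obstruent between vowels /o/ and /e/, so it voices to [v]. /k/ is a voiceless obstruent between vowels /e/ and /a/, so it voices to [g]. /t/ is a voiceless obstruent between vowels /a/ and /e/, so it voices to [d]. /xofeekateev/ → xoveegadeev.
Rule 4 (final e-epenthesis): the form ends in the consonant /v/, so [e] is inserted word-finally. /xoveegadeev/ → xoveegadeeve.

xoveegadeeve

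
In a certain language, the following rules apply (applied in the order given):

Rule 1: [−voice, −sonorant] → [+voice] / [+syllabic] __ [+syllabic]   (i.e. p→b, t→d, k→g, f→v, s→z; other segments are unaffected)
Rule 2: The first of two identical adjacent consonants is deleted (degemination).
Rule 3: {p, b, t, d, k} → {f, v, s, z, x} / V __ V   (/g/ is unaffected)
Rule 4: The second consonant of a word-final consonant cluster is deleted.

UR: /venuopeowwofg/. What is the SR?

Rule 1 (intervocalic voicing): /p/ is a voiceless obstruent between vowels /o/ and /e/, so it voices to [b]. /venuopeowwofg/ → venuobeowwofg.
Rule 2 (degemination): /ww/ is a geminate; the first /w/ deletes. /venuobeowwofg/ → venuobeowofg.
Rule 3 (intervocalic spirantization): /b/ is a stop between vowels /o/ and /e/, so it spirantizes to the fricative [v]. /venuobeowofg/ → venuoveowofg.
Rule 4 (final cluster simplification): /g/ is the second consonant of a word-final cluster /fg/, so it deletes. /venuoveowofg/ → venuoveowof.

venuoveowof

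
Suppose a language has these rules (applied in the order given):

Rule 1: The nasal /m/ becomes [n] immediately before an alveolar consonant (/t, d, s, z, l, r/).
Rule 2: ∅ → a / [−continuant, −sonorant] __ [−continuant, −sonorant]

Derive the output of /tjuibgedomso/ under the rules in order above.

tjuibagedonso

Rule 1 (nasal place assimilation): /m/ precedes the alveolar consonant /s/, so it assimilates in place to [n]. /tjuibgedomso/ → tjuibgedonso.
Rule 2 (stop-cluster a-epenthesis): /b/ and /g/ form a stop–stop cluster, so [a] is inserted between them. /tjuibgedonso/ → tjuibagedonso.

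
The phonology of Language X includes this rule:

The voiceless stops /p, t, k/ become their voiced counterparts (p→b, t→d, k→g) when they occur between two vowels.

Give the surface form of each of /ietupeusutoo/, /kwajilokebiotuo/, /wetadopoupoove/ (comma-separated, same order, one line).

/ietupeusutoo/: /t/ is a voiceless stop between vowels /e/ and /u/, so it voices to [d]. /p/ is a voiceless stop between vowels /u/ and /e/, so it voices to [b]. /t/ is a voiceless stop between vowels /u/ and /o/, so it voices to [d]. → [iedubeusudoo].
/kwajilokebiotuo/: /k/ is a voiceless stop between vowels /o/ and /e/, so it voices to [g]. /t/ is a voiceless stop between vowels /o/ and /u/, so it voices to [d]. → [kwajilogebioduo].
/wetadopoupoove/: /t/ is a voiceless stop between vowels /e/ and /a/, so it voices to [d]. /p/ is a voiceless stop between vowels /o/ and /o/, so it voices to [b]. /p/ is a voiceless stop between vowels /u/ and /o/, so it voices to [b]. → [wedadobouboove].

iedubeusudoo, kwajilogebioduo, wedadobouboove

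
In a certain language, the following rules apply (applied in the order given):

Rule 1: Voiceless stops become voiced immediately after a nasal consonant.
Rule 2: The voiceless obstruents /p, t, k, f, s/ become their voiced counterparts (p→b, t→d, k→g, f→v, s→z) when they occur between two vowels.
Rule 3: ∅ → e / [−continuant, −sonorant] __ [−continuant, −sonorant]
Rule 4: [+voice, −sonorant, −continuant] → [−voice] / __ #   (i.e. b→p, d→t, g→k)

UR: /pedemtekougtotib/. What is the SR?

Rule 1 (post-nasal voicing): /t/ is a voiceless stop immediately after the nasal /m/, so it voices to [d]. /pedemtekougtotib/ → pedemdekougtotib.
Rule 2 (intervocalic voicing): /k/ is a voiceless obstruent between vowels /e/ and /o/, so it voices to [g]. /t/ is a voiceless obstruent between vowels /o/ and /i/, so it voices to [d]. /pedemdekougtotib/ → pedemdegougtodib.
Rule 3 (stop-cluster e-epenthesis): /g/ and /t/ form a stop–stop cluster, so [e] is inserted between them. /pedemdegougtodib/ → pedemdegougetodib.
Rule 4 (final devoicing): /b/ is a voiced stop in word-final position, so it devoices to [p]. /pedemdegougetodib/ → pedemdegougetodip.

pedemdegougetodip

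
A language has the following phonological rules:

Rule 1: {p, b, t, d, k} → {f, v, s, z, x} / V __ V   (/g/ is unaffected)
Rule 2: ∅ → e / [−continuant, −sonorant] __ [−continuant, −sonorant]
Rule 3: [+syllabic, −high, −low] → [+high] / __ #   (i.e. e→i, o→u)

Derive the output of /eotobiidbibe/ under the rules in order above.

Rule 1 (intervocalic spirantization): /t/ is a stop between vowels /o/ and /o/, so it spirantizes to the fricative [s]. /b/ is a stop between vowels /o/ and /i/, so it spirantizes to the fricative [v]. /b/ is a stop between vowels /i/ and /e/, so it spirantizes to the fricative [v]. /eotobiidbibe/ → eosoviidbive.
Rule 2 (stop-cluster e-epenthesis): /d/ and /b/ form a stop–stop cluster, so [e] is inserted between them. /eosoviidbive/ → eosoviidebive.
Rule 3 (final vowel raising): /e/ is a mid vowel in word-final position, so it raises to [i]. /eosoviidebive/ → eosoviidebivi.

eosoviidebivi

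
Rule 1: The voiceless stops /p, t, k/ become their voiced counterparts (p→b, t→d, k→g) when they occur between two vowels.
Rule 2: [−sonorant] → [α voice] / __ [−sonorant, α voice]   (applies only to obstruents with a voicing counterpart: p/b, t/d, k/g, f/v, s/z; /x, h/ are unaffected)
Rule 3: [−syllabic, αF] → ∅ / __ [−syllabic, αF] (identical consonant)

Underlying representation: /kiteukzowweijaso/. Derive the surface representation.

kideugzoweijaso

Rule 1 (intervocalic voicing): /t/ is a voiceless stop between vowels /i/ and /e/, so it voices to [d]. /kiteukzowweijaso/ → kideukzowweijaso.
Rule 2 (regressive voicing assimilation): /k/ precedes the voiced obstruent /z/, so it voices to [g] by assimilation. /kideukzowweijaso/ → kideugzowweijaso.
Rule 3 (degemination): /ww/ is a geminate; the first /w/ deletes. /kideugzowweijaso/ → kideugzoweijaso.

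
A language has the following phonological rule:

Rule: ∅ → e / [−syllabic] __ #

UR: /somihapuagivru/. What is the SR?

somihapuagivru

No segment of /somihapuagivru/ meets the structural description of the rule, so the form surfaces unchanged.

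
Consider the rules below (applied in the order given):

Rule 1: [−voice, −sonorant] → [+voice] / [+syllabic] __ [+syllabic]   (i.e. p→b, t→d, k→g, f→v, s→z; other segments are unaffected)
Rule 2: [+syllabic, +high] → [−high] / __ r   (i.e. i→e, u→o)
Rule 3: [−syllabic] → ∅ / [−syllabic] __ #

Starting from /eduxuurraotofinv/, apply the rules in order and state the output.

eduxuorraodovin

Rule 1 (intervocalic voicing): /t/ is a voiceless obstruent between vowels /o/ and /o/, so it voices to [d]. /f/ is a voiceless obstruent between vowels /o/ and /i/, so it voices to [v]. /eduxuurraotofinv/ → eduxuurraodovinv.
Rule 2 (pre-rhotic lowering): /u/ is a high vowel immediately before /r/, so it lowers to [o]. /eduxuurraodovinv/ → eduxuorraodovinv.
Rule 3 (final cluster simplification): /v/ is the second consonant of a word-final cluster /nv/, so it deletes. /eduxuorraodovinv/ → eduxuorraodovin.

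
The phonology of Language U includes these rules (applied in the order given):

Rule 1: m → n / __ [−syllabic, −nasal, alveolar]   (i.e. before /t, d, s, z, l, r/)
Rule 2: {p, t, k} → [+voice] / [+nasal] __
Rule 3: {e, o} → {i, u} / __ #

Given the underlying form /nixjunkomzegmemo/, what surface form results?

Rule 1 (nasal place assimilation): /m/ precedes the alveolar consonant /z/, so it assimilates in place to [n]. /nixjunkomzegmemo/ → nixjunkonzegmemo.
Rule 2 (post-nasal voicing): /k/ is a voiceless stop immediately after the nasal /n/, so it voices to [g]. /nixjunkonzegmemo/ → nixjungonzegmemo.
Rule 3 (final vowel raising): /o/ is a mid vowel in word-final position, so it raises to [u]. /nixjungonzegmemo/ → nixjungonzegmemu.

nixjungonzegmemu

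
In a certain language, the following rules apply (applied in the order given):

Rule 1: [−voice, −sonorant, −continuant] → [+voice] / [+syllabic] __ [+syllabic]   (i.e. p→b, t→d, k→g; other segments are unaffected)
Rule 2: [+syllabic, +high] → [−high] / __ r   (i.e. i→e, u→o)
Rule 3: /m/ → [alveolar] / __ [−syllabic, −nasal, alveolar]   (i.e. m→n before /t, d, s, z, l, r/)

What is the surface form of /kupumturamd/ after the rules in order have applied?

Rule 1 (intervocalic voicing): /p/ is a voiceless stop between vowels /u/ and /u/, so it voices to [b]. /kupumturamd/ → kubumturamd.
Rule 2 (pre-rhotic lowering): /u/ is a high vowel immediately before /r/, so it lowers to [o]. /kubumturamd/ → kubumtoramd.
Rule 3 (nasal place assimilation): /m/ precedes the alveolar consonant /t/, so it assimilates in place to [n]. /m/ precedes the alveolar consonant /d/, so it assimilates in place to [n]. /kubumtoramd/ → kubuntorand.

kubuntorand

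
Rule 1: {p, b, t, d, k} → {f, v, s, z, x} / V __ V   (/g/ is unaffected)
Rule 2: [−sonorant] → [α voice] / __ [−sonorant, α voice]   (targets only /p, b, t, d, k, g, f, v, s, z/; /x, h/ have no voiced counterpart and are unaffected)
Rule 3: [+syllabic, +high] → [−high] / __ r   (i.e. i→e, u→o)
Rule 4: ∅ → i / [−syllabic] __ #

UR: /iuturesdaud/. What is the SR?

iusorezdaudi

Rule 1 (intervocalic spirantization): /t/ is a stop between vowels /u/ and /u/, so it spirantizes to the fricative [s]. /iuturesdaud/ → iusuresdaud.
Rule 2 (regressive voicing assimilation): /s/ precedes the voiced obstruent /d/, so it voices to [z] by assimilation. /iusuresdaud/ → iusurezdaud.
Rule 3 (pre-rhotic lowering): /u/ is a high vowel immediately before /r/, so it lowers to [o]. /iusurezdaud/ → iusorezdaud.
Rule 4 (final i-epenthesis): the form ends in the consonant /d/, so [i] is inserted word-finally. /iusorezdaud/ → iusorezdaudi.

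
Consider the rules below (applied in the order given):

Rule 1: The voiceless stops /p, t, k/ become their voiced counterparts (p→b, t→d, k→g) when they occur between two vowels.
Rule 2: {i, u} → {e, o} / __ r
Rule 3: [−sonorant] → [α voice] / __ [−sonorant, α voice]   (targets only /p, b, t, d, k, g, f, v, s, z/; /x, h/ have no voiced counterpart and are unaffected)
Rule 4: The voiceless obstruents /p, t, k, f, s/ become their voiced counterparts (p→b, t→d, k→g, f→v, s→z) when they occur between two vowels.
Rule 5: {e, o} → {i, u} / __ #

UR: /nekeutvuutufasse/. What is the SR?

negeudvuuduvassi

Rule 1 (intervocalic voicing): /k/ is a voiceless stop between vowels /e/ and /e/, so it voices to [g]. /t/ is a voiceless stop between vowels /u/ and /u/, so it voices to [d]. /nekeutvuutufasse/ → negeutvuudufasse.
Rule 2 (pre-rhotic lowering): no segment meets the environment; /negeutvuudufasse/ is unchanged.
Rule 3 (regressive voicing assimilation): /t/ precedes the voiced obstruent /v/, so it voices to [d] by assimilation. /negeutvuudufasse/ → negeudvuudufasse.
Rule 4 (intervocalic voicing): /f/ is a voiceless obstruent between vowels /u/ and /a/, so it voices to [v]. /negeudvuudufasse/ → negeudvuuduvasse.
Rule 5 (final vowel raising): /e/ is a mid vowel in word-final position, so it raises to [i]. /negeudvuuduvasse/ → negeudvuuduvassi.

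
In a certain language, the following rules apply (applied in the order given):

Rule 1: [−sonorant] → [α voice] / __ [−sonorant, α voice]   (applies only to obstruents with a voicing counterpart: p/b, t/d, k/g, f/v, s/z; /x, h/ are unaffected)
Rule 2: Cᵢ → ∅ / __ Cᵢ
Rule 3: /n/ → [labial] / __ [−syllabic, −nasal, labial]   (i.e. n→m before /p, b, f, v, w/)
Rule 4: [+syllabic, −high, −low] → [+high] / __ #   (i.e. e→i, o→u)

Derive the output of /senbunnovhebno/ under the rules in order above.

Rule 1 (regressive voicing assimilation): /v/ precedes the voiceless obstruent /h/, so it devoices to [f] by assimilation. /senbunnovhebno/ → senbunnofhebno.
Rule 2 (degemination): /nn/ is a geminate; the first /n/ deletes. /senbunnofhebno/ → senbunofhebno.
Rule 3 (nasal place assimilation): /n/ precedes the labial consonant /b/, so it assimilates in place to [m]. /senbunofhebno/ → sembunofhebno.
Rule 4 (final vowel raising): /o/ is a mid vowel in word-final position, so it raises to [u]. /sembunofhebno/ → sembunofhebnu.

sembunofhebnu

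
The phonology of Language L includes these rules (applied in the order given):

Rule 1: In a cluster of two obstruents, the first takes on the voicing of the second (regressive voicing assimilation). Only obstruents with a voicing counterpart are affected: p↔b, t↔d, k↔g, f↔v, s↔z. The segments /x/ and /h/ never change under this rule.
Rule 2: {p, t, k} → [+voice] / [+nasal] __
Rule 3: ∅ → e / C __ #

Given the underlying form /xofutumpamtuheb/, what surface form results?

Rule 1 (regressive voicing assimilation): no segment meets the environment; /xofutumpamtuheb/ is unchanged.
Rule 2 (post-nasal voicing): /p/ is a voiceless stop immediately after the nasal /m/, so it voices to [b]. /t/ is a voiceless stop immediately after the nasal /m/, so it voices to [d]. /xofutumpamtuheb/ → xofutumbamduheb.
Rule 3 (final e-epenthesis): the form ends in the consonant /b/, so [e] is inserted word-finally. /xofutumbamduheb/ → xofutumbamduhebe.

xofutumbamduhebe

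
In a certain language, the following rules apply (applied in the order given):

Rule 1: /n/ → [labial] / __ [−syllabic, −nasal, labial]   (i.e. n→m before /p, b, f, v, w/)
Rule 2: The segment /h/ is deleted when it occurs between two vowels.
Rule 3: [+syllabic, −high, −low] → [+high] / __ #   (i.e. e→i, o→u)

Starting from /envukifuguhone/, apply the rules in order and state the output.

emvukifuguoni

Rule 1 (nasal place assimilation): /n/ precedes the labial consonant /v/, so it assimilates in place to [m]. /envukifuguhone/ → emvukifuguhone.
Rule 2 (intervocalic h-deletion): /h/ occurs between vowels /u/ and /o/, so it deletes. /emvukifuguhone/ → emvukifuguone.
Rule 3 (final vowel raising): /e/ is a mid vowel in word-final position, so it raises to [i]. /emvukifuguone/ → emvukifuguoni.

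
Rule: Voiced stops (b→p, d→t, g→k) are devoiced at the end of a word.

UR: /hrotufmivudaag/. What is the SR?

/g/ is a voiced stop in word-final position, so it devoices to [k].
The other instance of /d/ does not occur in the required environment and remains unchanged.
Surface form: [hrotufmivudaak].

hrotufmivudaak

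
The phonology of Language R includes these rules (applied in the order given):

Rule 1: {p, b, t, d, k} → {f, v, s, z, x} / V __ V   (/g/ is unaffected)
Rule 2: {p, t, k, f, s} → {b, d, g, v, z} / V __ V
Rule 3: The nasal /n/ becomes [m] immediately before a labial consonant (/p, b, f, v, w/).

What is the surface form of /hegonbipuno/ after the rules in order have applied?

Rule 1 (intervocalic spirantization): /p/ is a stop between vowels /i/ and /u/, so it spirantizes to the fricative [f]. /hegonbipuno/ → hegonbifuno.
Rule 2 (intervocalic voicing): /f/ is a voiceless obstruent between vowels /i/ and /u/, so it voices to [v]. /hegonbifuno/ → hegonbivuno.
Rule 3 (nasal place assimilation): /n/ precedes the labial consonant /b/, so it assimilates in place to [m]. /hegonbivuno/ → hegombivuno.

hegombivuno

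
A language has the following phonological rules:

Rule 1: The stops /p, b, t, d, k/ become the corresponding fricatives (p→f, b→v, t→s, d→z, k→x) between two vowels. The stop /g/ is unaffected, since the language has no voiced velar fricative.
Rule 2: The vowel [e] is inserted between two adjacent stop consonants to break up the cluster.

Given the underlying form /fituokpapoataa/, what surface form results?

Rule 1 (intervocalic spirantization): /t/ is a stop between vowels /i/ and /u/, so it spirantizes to the fricative [s]. /p/ is a stop between vowels /a/ and /o/, so it spirantizes to the fricative [f]. /t/ is a stop between vowels /a/ and /a/, so it spirantizes to the fricative [s]. /fituokpapoataa/ → fisuokpafoasaa.
Rule 2 (stop-cluster e-epenthesis): /k/ and /p/ form a stop–stop cluster, so [e] is inserted between them. /fisuokpafoasaa/ → fisuokepafoasaa.

fisuokepafoasaa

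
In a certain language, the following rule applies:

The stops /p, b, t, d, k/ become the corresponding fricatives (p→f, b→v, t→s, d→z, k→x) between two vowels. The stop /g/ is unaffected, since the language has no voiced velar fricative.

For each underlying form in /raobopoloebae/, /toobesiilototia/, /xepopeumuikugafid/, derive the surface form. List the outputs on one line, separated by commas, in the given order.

raovofoloevae, toovesiilososia, xefofeumuixugafid

/raobopoloebae/: /b/ is a stop between vowels /o/ and /o/, so it spirantizes to the fricative [v]. /p/ is a stop between vowels /o/ and /o/, so it spirantizes to the fricative [f]. /b/ is a stop between vowels /e/ and /a/, so it spirantizes to the fricative [v]. → [raovofoloevae].
/toobesiilototia/: /b/ is a stop between vowels /o/ and /e/, so it spirantizes to the fricative [v]. /t/ is a stop between vowels /o/ and /o/, so it spirantizes to the fricative [s]. /t/ is a stop between vowels /o/ and /i/, so it spirantizes to the fricative [s]. → [toovesiilososia].
/xepopeumuikugafid/: /p/ is a stop between vowels /e/ and /o/, so it spirantizes to the fricative [f]. /p/ is a stop between vowels /o/ and /e/, so it spirantizes to the fricative [f]. /k/ is a stop between vowels /i/ and /u/, so it spirantizes to the fricative [x]. → [xefofeumuixugafid].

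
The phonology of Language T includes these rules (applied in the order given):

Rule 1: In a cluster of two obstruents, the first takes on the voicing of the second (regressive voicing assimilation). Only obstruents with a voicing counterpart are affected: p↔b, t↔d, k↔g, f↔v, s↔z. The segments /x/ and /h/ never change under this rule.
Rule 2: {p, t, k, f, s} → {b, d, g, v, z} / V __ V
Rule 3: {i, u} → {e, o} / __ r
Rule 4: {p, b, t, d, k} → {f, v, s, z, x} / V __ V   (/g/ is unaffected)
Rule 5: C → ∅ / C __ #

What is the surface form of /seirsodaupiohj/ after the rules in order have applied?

Rule 1 (regressive voicing assimilation): no segment meets the environment; /seirsodaupiohj/ is unchanged.
Rule 2 (intervocalic voicing): /p/ is a voiceless obstruent between vowels /u/ and /i/, so it voices to [b]. /seirsodaupiohj/ → seirsodaubiohj.
Rule 3 (pre-rhotic lowering): /i/ is a high vowel immediately before /r/, so it lowers to [e]. /seirsodaubiohj/ → seersodaubiohj.
Rule 4 (intervocalic spirantization): /d/ is a stop between vowels /o/ and /a/, so it spirantizes to the fricative [z]. /b/ is a stop between vowels /u/ and /i/, so it spirantizes to the fricative [v]. /seersodaubiohj/ → seersozauviohj.
Rule 5 (final cluster simplification): /j/ is the second consonant of a word-final cluster /hj/, so it deletes. /seersozauviohj/ → seersozauvioh.

seersozauvioh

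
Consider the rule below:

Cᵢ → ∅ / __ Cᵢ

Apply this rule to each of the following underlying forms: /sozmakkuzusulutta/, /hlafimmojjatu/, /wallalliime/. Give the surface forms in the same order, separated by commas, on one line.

/sozmakkuzusulutta/: /kk/ is a geminate; the first /k/ deletes. /tt/ is a geminate; the first /t/ deletes. → [sozmakuzusuluta].
/hlafimmojjatu/: /mm/ is a geminate; the first /m/ deletes. /jj/ is a geminate; the first /j/ deletes. → [hlafimojatu].
/wallalliime/: /ll/ is a geminate; the first /l/ deletes. /ll/ is a geminate; the first /l/ deletes. → [walaliime].

sozmakuzusuluta, hlafimojatu, walaliime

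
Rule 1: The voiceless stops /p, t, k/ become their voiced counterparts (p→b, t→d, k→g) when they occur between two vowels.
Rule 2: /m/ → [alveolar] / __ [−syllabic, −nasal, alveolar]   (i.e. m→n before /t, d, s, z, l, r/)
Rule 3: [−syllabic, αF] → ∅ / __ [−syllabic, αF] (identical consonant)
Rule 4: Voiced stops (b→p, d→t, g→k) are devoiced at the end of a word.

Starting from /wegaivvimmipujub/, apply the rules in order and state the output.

Rule 1 (intervocalic voicing): /p/ is a voiceless stop between vowels /i/ and /u/, so it voices to [b]. /wegaivvimmipujub/ → wegaivvimmibujub.
Rule 2 (nasal place assimilation): no segment meets the environment; /wegaivvimmibujub/ is unchanged.
Rule 3 (degemination): /vv/ is a geminate; the first /v/ deletes. /mm/ is a geminate; the first /m/ deletes. /wegaivvimmibujub/ → wegaivimibujub.
Rule 4 (final devoicing): /b/ is a voiced stop in word-final position, so it devoices to [p]. /wegaivimibujub/ → wegaivimibujup.

wegaivimibujup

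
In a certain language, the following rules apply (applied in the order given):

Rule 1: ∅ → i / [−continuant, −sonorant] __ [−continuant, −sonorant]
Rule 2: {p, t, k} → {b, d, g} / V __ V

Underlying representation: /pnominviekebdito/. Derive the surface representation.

Rule 1 (stop-cluster i-epenthesis): /b/ and /d/ form a stop–stop cluster, so [i] is inserted between them. /pnominviekebdito/ → pnominviekebidito.
Rule 2 (intervocalic voicing): /k/ is a voiceless stop between vowels /e/ and /e/, so it voices to [g]. /t/ is a voiceless stop between vowels /i/ and /o/, so it voices to [d]. /pnominviekebidito/ → pnominviegebidido.

pnominviegebidido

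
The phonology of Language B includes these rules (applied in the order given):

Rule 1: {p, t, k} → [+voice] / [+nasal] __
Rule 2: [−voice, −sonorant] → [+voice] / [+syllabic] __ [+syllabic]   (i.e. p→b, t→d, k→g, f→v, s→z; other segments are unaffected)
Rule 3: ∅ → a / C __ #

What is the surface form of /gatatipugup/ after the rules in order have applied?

gadadibugupa

Rule 1 (post-nasal voicing): no segment meets the environment; /gatatipugup/ is unchanged.
Rule 2 (intervocalic voicing): /t/ is a voiceless obstruent between vowels /a/ and /a/, so it voices to [d]. /t/ is a voiceless obstruent between vowels /a/ and /i/, so it voices to [d]. /p/ is a voiceless obstruent between vowels /i/ and /u/, so it voices to [b]. /gatatipugup/ → gadadibugup.
Rule 3 (final a-epenthesis): the form ends in the consonant /p/, so [a] is inserted word-finally. /gadadibugup/ → gadadibugupa.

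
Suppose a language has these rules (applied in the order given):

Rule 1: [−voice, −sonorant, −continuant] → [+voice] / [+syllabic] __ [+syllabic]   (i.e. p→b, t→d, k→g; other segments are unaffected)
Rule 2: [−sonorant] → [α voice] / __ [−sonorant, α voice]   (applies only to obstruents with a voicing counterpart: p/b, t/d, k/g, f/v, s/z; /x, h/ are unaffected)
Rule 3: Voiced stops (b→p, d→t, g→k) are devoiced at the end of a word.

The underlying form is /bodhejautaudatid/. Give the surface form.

Rule 1 (intervocalic voicing): /t/ is a voiceless stop between vowels /u/ and /a/, so it voices to [d]. /t/ is a voiceless stop between vowels /a/ and /i/, so it voices to [d]. /bodhejautaudatid/ → bodhejaudaudadid.
Rule 2 (regressive voicing assimilation): /d/ precedes the voiceless obstruent /h/, so it devoices to [t] by assimilation. /bodhejaudaudadid/ → bothejaudaudadid.
Rule 3 (final devoicing): /d/ is a voiced stop in word-final position, so it devoices to [t]. /bothejaudaudadid/ → bothejaudaudadit.

bothejaudaudadit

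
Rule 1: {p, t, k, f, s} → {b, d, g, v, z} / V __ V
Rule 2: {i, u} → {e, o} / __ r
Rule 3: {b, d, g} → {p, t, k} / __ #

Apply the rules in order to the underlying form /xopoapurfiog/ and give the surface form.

xoboaborfiok

Rule 1 (intervocalic voicing): /p/ is a voiceless obstruent between vowels /o/ and /o/, so it voices to [b]. /p/ is a voiceless obstruent between vowels /a/ and /u/, so it voices to [b]. /xopoapurfiog/ → xoboaburfiog.
Rule 2 (pre-rhotic lowering): /u/ is a high vowel immediately before /r/, so it lowers to [o]. /xoboaburfiog/ → xoboaborfiog.
Rule 3 (final devoicing): /g/ is a voiced stop in word-final position, so it devoices to [k]. /xoboaborfiog/ → xoboaborfiok.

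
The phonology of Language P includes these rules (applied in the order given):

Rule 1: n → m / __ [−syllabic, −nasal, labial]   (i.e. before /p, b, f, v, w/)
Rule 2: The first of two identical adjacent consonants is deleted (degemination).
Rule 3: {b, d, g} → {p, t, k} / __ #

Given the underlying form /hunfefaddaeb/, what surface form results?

Rule 1 (nasal place assimilation): /n/ precedes the labial consonant /f/, so it assimilates in place to [m]. /hunfefaddaeb/ → humfefaddaeb.
Rule 2 (degemination): /dd/ is a geminate; the first /d/ deletes. /humfefaddaeb/ → humfefadaeb.
Rule 3 (final devoicing): /b/ is a voiced stop in word-final position, so it devoices to [p]. /humfefadaeb/ → humfefadaep.

humfefadaep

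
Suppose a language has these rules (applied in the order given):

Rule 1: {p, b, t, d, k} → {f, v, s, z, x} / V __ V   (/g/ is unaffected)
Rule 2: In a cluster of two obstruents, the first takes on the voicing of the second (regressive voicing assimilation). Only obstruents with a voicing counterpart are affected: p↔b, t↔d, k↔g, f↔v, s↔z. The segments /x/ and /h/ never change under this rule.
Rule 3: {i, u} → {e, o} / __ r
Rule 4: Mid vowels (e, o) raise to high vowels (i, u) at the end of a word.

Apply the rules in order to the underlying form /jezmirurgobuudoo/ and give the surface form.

jezmerorgovuuzou

Rule 1 (intervocalic spirantization): /b/ is a stop between vowels /o/ and /u/, so it spirantizes to the fricative [v]. /d/ is a stop between vowels /u/ and /o/, so it spirantizes to the fricative [z]. /jezmirurgobuudoo/ → jezmirurgovuuzoo.
Rule 2 (regressive voicing assimilation): no segment meets the environment; /jezmirurgovuuzoo/ is unchanged.
Rule 3 (pre-rhotic lowering): /i/ is a high vowel immediately before /r/, so it lowers to [e]. /u/ is a high vowel immediately before /r/, so it lowers to [o]. /jezmirurgovuuzoo/ → jezmerorgovuuzoo.
Rule 4 (final vowel raising): /o/ is a mid vowel in word-final position, so it raises to [u]. /jezmerorgovuuzoo/ → jezmerorgovuuzou.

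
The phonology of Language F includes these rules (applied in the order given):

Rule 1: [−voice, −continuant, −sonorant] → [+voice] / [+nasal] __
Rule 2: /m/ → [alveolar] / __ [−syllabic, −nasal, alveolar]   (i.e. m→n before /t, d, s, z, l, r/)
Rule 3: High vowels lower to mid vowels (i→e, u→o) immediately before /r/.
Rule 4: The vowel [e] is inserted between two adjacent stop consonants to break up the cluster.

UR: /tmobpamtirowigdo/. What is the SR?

tmobepanderowigedo

Rule 1 (post-nasal voicing): /t/ is a voiceless stop immediately after the nasal /m/, so it voices to [d]. /tmobpamtirowigdo/ → tmobpamdirowigdo.
Rule 2 (nasal place assimilation): /m/ precedes the alveolar consonant /d/, so it assimilates in place to [n]. /tmobpamdirowigdo/ → tmobpandirowigdo.
Rule 3 (pre-rhotic lowering): /i/ is a high vowel immediately before /r/, so it lowers to [e]. /tmobpandirowigdo/ → tmobpanderowigdo.
Rule 4 (stop-cluster e-epenthesis): /b/ and /p/ form a stop–stop cluster, so [e] is inserted between them. /g/ and /d/ form a stop–stop cluster, so [e] is inserted between them. /tmobpanderowigdo/ → tmobepanderowigedo.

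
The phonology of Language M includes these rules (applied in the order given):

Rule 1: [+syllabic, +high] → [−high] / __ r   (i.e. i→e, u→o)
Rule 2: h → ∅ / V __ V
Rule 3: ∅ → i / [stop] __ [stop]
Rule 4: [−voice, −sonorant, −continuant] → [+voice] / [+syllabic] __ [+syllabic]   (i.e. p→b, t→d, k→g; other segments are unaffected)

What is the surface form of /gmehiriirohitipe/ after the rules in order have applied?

Rule 1 (pre-rhotic lowering): /i/ is a high vowel immediately before /r/, so it lowers to [e]. /i/ is a high vowel immediately before /r/, so it lowers to [e]. /gmehiriirohitipe/ → gmeherierohitipe.
Rule 2 (intervocalic h-deletion): /h/ occurs between vowels /e/ and /e/, so it deletes. /h/ occurs between vowels /o/ and /i/, so it deletes. /gmeherierohitipe/ → gmeerieroitipe.
Rule 3 (stop-cluster i-epenthesis): no segment meets the environment; /gmeerieroitipe/ is unchanged.
Rule 4 (intervocalic voicing): /t/ is a voiceless stop between vowels /i/ and /i/, so it voices to [d]. /p/ is a voiceless stop between vowels /i/ and /e/, so it voices to [b]. /gmeerieroitipe/ → gmeerieroidibe.

gmeerieroidibe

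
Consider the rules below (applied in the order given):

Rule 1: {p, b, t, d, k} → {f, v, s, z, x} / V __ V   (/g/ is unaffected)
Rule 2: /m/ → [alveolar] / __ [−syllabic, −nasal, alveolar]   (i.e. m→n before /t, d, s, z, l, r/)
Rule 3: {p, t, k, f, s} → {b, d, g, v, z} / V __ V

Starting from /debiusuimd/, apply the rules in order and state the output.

deviuzuind

Rule 1 (intervocalic spirantization): /b/ is a stop between vowels /e/ and /i/, so it spirantizes to the fricative [v]. /debiusuimd/ → deviusuimd.
Rule 2 (nasal place assimilation): /m/ precedes the alveolar consonant /d/, so it assimilates in place to [n]. /deviusuimd/ → deviusuind.
Rule 3 (intervocalic voicing): /s/ is a voiceless obstruent between vowels /u/ and /u/, so it voices to [z]. /deviusuind/ → deviuzuind.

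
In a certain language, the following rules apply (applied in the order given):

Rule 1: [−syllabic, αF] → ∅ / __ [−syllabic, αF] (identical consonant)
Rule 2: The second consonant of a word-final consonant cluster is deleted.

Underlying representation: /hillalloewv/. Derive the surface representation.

Rule 1 (degemination): /ll/ is a geminate; the first /l/ deletes. /ll/ is a geminate; the first /l/ deletes. /hillalloewv/ → hilaloewv.
Rule 2 (final cluster simplification): /v/ is the second consonant of a word-final cluster /wv/, so it deletes. /hilaloewv/ → hilaloew.

hilaloew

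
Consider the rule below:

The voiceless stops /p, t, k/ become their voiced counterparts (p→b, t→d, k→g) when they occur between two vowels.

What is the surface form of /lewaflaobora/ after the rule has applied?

No segment of /lewaflaobora/ meets the structural description of the rule, so the form surfaces unchanged.

lewaflaobora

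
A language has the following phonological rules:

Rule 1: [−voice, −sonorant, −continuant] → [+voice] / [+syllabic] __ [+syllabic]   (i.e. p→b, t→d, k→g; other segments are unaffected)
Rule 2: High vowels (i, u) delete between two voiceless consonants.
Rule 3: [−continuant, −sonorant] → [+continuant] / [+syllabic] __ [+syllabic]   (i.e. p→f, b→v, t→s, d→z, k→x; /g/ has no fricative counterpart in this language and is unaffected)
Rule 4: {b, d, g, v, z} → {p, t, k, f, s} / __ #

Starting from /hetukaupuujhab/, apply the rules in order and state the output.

hezugauvuujhap

Rule 1 (intervocalic voicing): /t/ is a voiceless stop between vowels /e/ and /u/, so it voices to [d]. /k/ is a voiceless stop between vowels /u/ and /a/, so it voices to [g]. /p/ is a voiceless stop between vowels /u/ and /u/, so it voices to [b]. /hetukaupuujhab/ → hedugaubuujhab.
Rule 2 (high vowel syncope): no segment meets the environment; /hedugaubuujhab/ is unchanged.
Rule 3 (intervocalic spirantization): /d/ is a stop between vowels /e/ and /u/, so it spirantizes to the fricative [z]. /b/ is a stop between vowels /u/ and /u/, so it spirantizes to the fricative [v]. /hedugaubuujhab/ → hezugauvuujhab.
Rule 4 (final devoicing): /b/ is a voiced obstruent in word-final position, so it devoices to [p]. /hezugauvuujhab/ → hezugauvuujhap.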